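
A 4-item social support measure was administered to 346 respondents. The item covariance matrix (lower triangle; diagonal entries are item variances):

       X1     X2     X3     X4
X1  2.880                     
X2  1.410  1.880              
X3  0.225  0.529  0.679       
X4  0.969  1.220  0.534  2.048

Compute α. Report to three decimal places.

α = 0.755

Σσ²ᵢ = 2.880 + 1.880 + 0.679 + 2.048 = 7.487
Σ_{i<j} σ_ij = 4.887
σ²_total = 7.487 + 2 × 4.887 = 17.261
α = (k/(k−1))·(1 − Σσ²ᵢ/σ²_total) = (4/3)·(1 − 7.487/17.261) = 0.755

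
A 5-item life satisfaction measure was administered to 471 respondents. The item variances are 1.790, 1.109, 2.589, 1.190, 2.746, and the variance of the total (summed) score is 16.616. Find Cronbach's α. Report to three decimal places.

ΣVar(i) = 1.790 + 1.109 + 2.589 + 1.190 + 2.746 = 9.424
α = (k/(k−1))·(1 − ΣVar(i)/Var(T)) = (5/4)·(1 − 9.424/16.616) = 0.541

Cronbach's α = 0.541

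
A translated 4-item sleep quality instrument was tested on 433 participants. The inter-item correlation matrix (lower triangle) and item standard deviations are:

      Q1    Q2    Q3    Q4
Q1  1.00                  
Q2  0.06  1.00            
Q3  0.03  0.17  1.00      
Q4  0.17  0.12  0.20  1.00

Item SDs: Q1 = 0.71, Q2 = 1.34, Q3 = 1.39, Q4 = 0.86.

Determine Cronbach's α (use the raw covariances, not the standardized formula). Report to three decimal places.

Σσ²ᵢ = 0.71² + 1.34² + 1.39² + 0.86² = 4.9714
Covariances σ_ij = r_ij · s_i · s_j:
  σ(Q1,Q2) = 0.06 × 0.71 × 1.34 = 0.0571
  σ(Q1,Q3) = 0.03 × 0.71 × 1.39 = 0.0296
  σ(Q1,Q4) = 0.17 × 0.71 × 0.86 = 0.1038
  σ(Q2,Q3) = 0.17 × 1.34 × 1.39 = 0.3166
  σ(Q2,Q4) = 0.12 × 1.34 × 0.86 = 0.1383
  σ(Q3,Q4) = 0.20 × 1.39 × 0.86 = 0.2391
σ²_T = Σσ²ᵢ + 2·Σσ_ij = 4.9714 + 2 × 0.8845 = 6.7404
α = (4/3)·(1 − 4.9714/6.7404) = 0.350

α = 0.350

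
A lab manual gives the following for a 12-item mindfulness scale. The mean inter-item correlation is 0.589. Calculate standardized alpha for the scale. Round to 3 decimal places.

α = 0.945

Standardized α = k·r̄ / (1 + (k−1)·r̄) = 12 × 0.589 / (1 + 11 × 0.589)
  = 7.0680 / 7.4790 = 0.945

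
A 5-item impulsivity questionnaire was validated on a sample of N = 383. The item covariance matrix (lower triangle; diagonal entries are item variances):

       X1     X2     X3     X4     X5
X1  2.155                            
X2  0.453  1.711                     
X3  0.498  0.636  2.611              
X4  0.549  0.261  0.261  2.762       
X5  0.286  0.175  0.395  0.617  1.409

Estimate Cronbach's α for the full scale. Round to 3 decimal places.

Cronbach's α = 0.546

ΣVar(i) = 2.155 + 1.711 + 2.611 + 2.762 + 1.409 = 10.648
Σ_{i<j} σ_ij = 4.131
σ²_total = 10.648 + 2 × 4.131 = 18.910
α = (k/(k−1))·(1 − ΣVar(i)/σ²_total) = (5/4)·(1 − 10.648/18.910) = 0.546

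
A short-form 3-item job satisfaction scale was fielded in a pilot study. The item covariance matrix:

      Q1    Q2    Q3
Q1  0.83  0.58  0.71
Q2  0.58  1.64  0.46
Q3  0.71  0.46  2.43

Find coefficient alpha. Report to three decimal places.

ΣVar(i) = 0.83 + 1.64 + 2.43 = 4.90
Sum of the distinct covariances = 1.75
Var(T) = 4.90 + 2 × 1.75 = 8.40
α = (k/(k−1))·(1 − ΣVar(i)/Var(T)) = (3/2)·(1 − 4.90/8.40) = 0.625

coefficient alpha = 0.625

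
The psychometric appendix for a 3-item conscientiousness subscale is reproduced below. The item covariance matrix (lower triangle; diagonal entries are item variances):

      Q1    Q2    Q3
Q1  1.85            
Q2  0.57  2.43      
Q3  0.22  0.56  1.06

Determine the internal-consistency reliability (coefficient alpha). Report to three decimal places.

ΣVar(i) = 1.85 + 2.43 + 1.06 = 5.34
Σ_{i<j} σ_ij = 1.35
total variance = 5.34 + 2 × 1.35 = 8.04
α = (k/(k−1))·(1 − ΣVar(i)/total variance) = (3/2)·(1 − 5.34/8.04) = 0.504

α = 0.504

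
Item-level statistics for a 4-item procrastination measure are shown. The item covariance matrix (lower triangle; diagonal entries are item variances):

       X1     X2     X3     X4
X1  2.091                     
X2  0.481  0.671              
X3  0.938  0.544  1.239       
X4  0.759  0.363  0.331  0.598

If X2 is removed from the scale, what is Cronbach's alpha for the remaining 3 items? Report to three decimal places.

Remaining items: X1, X3, X4 (k = 3).
Σσ²ᵢ = 2.091 + 1.239 + 0.598 = 3.928
total variance = 3.928 + 2 × 2.028 = 7.984
α (item deleted) = (3/2)·(1 − 3.928/7.984) = 0.762

Cronbach's alpha = 0.762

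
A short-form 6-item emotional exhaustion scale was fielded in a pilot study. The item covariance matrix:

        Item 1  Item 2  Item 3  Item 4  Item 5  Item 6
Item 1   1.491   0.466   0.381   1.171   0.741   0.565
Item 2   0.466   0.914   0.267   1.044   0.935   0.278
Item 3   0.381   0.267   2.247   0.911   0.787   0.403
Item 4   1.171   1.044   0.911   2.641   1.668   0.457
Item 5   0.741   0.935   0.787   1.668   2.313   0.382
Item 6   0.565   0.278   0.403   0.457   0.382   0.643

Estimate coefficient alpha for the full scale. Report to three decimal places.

ΣVar(i) = 1.491 + 0.914 + 2.247 + 2.641 + 2.313 + 0.643 = 10.249
Σ_{i<j} σ_ij = 10.456
σ²_total = 10.249 + 2 × 10.456 = 31.161
α = (k/(k−1))·(1 − ΣVar(i)/σ²_total) = (6/5)·(1 − 10.249/31.161) = 0.805

α = 0.805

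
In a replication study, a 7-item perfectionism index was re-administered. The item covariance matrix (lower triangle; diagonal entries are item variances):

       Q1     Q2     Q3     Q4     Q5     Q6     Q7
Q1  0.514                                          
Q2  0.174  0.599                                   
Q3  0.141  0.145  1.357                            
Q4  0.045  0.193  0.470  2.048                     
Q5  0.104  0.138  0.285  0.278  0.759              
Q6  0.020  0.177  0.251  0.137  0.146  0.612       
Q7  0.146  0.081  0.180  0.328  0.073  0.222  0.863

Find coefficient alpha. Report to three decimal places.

coefficient alpha = 0.613

Σσᵢ² = 0.514 + 0.599 + 1.357 + 2.048 + 0.759 + 0.612 + 0.863 = 6.752
Sum of the distinct covariances = 3.734
σ²_total = 6.752 + 2 × 3.734 = 14.220
α = (k/(k−1))·(1 − Σσᵢ²/σ²_total) = (7/6)·(1 − 6.752/14.220) = 0.613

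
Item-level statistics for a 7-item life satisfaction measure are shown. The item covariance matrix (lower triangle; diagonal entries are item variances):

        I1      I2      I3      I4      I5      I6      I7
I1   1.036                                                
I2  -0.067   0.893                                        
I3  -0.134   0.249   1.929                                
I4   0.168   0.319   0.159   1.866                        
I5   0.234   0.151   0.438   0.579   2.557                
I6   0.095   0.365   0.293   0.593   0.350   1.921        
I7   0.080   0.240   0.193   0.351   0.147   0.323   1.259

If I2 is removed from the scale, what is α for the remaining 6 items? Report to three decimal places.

α = 0.507

Remaining items: I1, I3, I4, I5, I6, I7 (k = 6).
ΣVar(i) = 1.036 + 1.929 + 1.866 + 2.557 + 1.921 + 1.259 = 10.568
σ²_T = 10.568 + 2 × 3.869 = 18.306
α (item deleted) = (6/5)·(1 − 10.568/18.306) = 0.507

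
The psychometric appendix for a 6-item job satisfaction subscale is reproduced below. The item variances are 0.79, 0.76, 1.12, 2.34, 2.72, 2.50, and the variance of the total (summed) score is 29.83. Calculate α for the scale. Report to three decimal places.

α = 0.788

Σσ²ᵢ = 0.79 + 0.76 + 1.12 + 2.34 + 2.72 + 2.50 = 10.23
α = (k/(k−1))·(1 − Σσ²ᵢ/σ²_T) = (6/5)·(1 − 10.23/29.83) = 0.788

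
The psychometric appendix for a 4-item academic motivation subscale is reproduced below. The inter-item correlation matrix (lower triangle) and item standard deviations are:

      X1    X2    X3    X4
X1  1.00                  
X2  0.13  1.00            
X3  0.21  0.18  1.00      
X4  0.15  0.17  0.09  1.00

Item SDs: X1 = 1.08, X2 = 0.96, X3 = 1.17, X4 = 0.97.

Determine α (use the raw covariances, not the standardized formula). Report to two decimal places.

Σσ²ᵢ = 1.08² + 0.96² + 1.17² + 0.97² = 4.3978
Covariances σ_ij = r_ij · s_i · s_j:
  σ(X1,X2) = 0.13 × 1.08 × 0.96 = 0.1348
  σ(X1,X3) = 0.21 × 1.08 × 1.17 = 0.2654
  σ(X1,X4) = 0.15 × 1.08 × 0.97 = 0.1571
  σ(X2,X3) = 0.18 × 0.96 × 1.17 = 0.2022
  σ(X2,X4) = 0.17 × 0.96 × 0.97 = 0.1583
  σ(X3,X4) = 0.09 × 1.17 × 0.97 = 0.1021
σ²_T = Σσ²ᵢ + 2·Σσ_ij = 4.3978 + 2 × 1.0199 = 6.4376
α = (4/3)·(1 − 4.3978/6.4376) = 0.42

α = 0.42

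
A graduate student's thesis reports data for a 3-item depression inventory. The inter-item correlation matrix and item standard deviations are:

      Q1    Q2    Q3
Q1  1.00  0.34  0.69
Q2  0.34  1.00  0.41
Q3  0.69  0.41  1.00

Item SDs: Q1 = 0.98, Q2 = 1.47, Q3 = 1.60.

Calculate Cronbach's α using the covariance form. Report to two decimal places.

Σσ²ᵢ = 0.98² + 1.47² + 1.60² = 5.6813
Covariances σ_ij = r_ij · s_i · s_j:
  σ(Q1,Q2) = 0.34 × 0.98 × 1.47 = 0.4898
  σ(Q1,Q3) = 0.69 × 0.98 × 1.60 = 1.0819
  σ(Q2,Q3) = 0.41 × 1.47 × 1.60 = 0.9643
σ²_T = Σσ²ᵢ + 2·Σσ_ij = 5.6813 + 2 × 2.5360 = 10.7533
α = (3/2)·(1 − 5.6813/10.7533) = 0.71

Cronbach's α = 0.71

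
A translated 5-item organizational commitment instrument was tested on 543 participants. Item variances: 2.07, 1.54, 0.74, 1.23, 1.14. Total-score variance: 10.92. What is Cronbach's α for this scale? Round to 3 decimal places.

ΣVar(i) = 2.07 + 1.54 + 0.74 + 1.23 + 1.14 = 6.72
α = (k/(k−1))·(1 − ΣVar(i)/σ²_total) = (5/4)·(1 − 6.72/10.92) = 0.481

Cronbach's α = 0.481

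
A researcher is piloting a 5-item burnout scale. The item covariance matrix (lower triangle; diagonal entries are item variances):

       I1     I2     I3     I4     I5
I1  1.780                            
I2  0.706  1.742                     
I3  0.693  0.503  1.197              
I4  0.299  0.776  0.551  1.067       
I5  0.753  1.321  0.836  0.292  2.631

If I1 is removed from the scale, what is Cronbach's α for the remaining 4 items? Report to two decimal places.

Remaining items: I2, I3, I4, I5 (k = 4).
sum of item variances = 1.742 + 1.197 + 1.067 + 2.631 = 6.637
total variance = 6.637 + 2 × 4.279 = 15.195
α (item deleted) = (4/3)·(1 − 6.637/15.195) = 0.75

Cronbach's α = 0.75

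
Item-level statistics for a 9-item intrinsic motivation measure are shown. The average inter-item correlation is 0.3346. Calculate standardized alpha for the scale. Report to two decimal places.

Standardized α = k·r̄ / (1 + (k−1)·r̄) = 9 × 0.3346 / (1 + 8 × 0.3346)
  = 3.0114 / 3.6768 = 0.82

standardized alpha = 0.82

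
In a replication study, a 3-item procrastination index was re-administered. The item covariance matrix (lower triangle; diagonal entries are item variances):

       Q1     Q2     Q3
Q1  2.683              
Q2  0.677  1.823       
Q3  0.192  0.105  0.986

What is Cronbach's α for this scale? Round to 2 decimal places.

sum of item variances = 2.683 + 1.823 + 0.986 = 5.492
Sum of off-diagonal covariances = 0.974
σ²_T = 5.492 + 2 × 0.974 = 7.440
α = (k/(k−1))·(1 − sum of item variances/σ²_T) = (3/2)·(1 − 5.492/7.440) = 0.39

Cronbach's α = 0.39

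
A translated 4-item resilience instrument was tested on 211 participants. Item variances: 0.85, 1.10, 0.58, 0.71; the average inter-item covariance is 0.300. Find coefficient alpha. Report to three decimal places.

coefficient alpha = 0.702

Σσᵢ² = 0.85 + 1.10 + 0.58 + 0.71 = 3.24
Sum of the 6 distinct covariances = 6 × 0.300 = 1.800
total variance = Σσᵢ² + 2·Σcov = 3.24 + 2 × 1.800 = 6.840
α = (4/3)·(1 − 3.24/6.840) = 0.702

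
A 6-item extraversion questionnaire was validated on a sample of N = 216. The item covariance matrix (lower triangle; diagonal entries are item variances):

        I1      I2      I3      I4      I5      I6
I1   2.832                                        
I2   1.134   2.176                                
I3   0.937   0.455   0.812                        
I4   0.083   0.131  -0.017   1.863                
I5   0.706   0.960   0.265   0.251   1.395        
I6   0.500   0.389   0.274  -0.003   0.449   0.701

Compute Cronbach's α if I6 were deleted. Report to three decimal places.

Remaining items: I1, I2, I3, I4, I5 (k = 5).
Σσ²ᵢ = 2.832 + 2.176 + 0.812 + 1.863 + 1.395 = 9.078
σ²_total = 9.078 + 2 × 4.905 = 18.888
α (item deleted) = (5/4)·(1 − 9.078/18.888) = 0.649

α = 0.649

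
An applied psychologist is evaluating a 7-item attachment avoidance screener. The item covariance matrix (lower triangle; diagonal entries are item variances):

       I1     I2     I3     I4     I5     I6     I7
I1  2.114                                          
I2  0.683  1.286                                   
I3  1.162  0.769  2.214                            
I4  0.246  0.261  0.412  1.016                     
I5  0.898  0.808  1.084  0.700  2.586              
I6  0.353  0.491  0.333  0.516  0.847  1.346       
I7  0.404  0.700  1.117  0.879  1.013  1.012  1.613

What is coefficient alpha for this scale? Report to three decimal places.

Σσ²ᵢ = 2.114 + 1.286 + 2.214 + 1.016 + 2.586 + 1.346 + 1.613 = 12.175
Σ_{i<j} σ_ij = 14.688
Var(T) = 12.175 + 2 × 14.688 = 41.551
α = (k/(k−1))·(1 − Σσ²ᵢ/Var(T)) = (7/6)·(1 − 12.175/41.551) = 0.825

α = 0.825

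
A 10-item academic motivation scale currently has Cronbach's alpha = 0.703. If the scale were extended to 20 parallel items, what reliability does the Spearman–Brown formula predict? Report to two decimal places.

Length factor m = 20/10 = 2.0000
α' = m·α / (1 + (m−1)·α)
   = 20/10 × 0.703 / (1 + (20/10 − 1) × 0.703)
   = 1.4060 / 1.7030 = 0.83

predicted reliability = 0.83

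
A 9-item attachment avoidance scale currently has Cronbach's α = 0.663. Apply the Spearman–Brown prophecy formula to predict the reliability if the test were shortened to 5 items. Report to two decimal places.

predicted reliability = 0.52

Length factor m = 5/9 = 0.5556
α' = m·α / (1 − (1−m)·α)
   = 5/9 × 0.663 / (1 − (1 − 5/9) × 0.663)
   = 0.3683 / 0.7053 = 0.52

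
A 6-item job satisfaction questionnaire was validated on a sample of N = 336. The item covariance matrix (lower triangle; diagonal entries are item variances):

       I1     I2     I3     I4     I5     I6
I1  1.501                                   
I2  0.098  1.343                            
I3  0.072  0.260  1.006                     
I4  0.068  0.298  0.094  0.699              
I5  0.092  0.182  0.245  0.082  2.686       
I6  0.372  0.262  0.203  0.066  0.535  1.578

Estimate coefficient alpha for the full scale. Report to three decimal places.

coefficient alpha = 0.479

ΣVar(i) = 1.501 + 1.343 + 1.006 + 0.699 + 2.686 + 1.578 = 8.813
Sum of off-diagonal covariances = 2.929
total variance = 8.813 + 2 × 2.929 = 14.671
α = (k/(k−1))·(1 − ΣVar(i)/total variance) = (6/5)·(1 − 8.813/14.671) = 0.479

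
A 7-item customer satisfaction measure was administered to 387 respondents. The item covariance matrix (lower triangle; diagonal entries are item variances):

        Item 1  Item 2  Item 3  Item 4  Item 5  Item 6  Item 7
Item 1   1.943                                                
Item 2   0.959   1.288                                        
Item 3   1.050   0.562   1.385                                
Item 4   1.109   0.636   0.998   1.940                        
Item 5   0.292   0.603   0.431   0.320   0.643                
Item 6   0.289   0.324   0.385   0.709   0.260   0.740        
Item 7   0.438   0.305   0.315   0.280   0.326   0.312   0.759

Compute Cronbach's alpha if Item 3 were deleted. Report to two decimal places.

Remaining items: Item 1, Item 2, Item 4, Item 5, Item 6, Item 7 (k = 6).
sum of item variances = 1.943 + 1.288 + 1.940 + 0.643 + 0.740 + 0.759 = 7.313
total variance = 7.313 + 2 × 7.162 = 21.637
α (item deleted) = (6/5)·(1 − 7.313/21.637) = 0.79

α = 0.79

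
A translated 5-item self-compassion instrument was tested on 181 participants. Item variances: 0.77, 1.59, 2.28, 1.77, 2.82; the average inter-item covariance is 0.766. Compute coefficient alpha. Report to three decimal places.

sum of item variances = 0.77 + 1.59 + 2.28 + 1.77 + 2.82 = 9.23
Sum of the 10 distinct covariances = 10 × 0.766 = 7.660
σ²_total = sum of item variances + 2·Σcov = 9.23 + 2 × 7.660 = 24.550
α = (5/4)·(1 − 9.23/24.550) = 0.780

coefficient alpha = 0.780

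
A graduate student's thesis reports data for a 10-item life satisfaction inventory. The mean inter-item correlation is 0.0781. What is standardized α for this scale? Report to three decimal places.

Standardized α = k·r̄ / (1 + (k−1)·r̄) = 10 × 0.0781 / (1 + 9 × 0.0781)
  = 0.7810 / 1.7029 = 0.459

α = 0.459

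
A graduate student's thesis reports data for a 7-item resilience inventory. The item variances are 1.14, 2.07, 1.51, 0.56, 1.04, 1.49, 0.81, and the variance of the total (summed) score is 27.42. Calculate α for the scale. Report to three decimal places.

α = 0.800

ΣVar(i) = 1.14 + 2.07 + 1.51 + 0.56 + 1.04 + 1.49 + 0.81 = 8.62
α = (k/(k−1))·(1 − ΣVar(i)/σ²_T) = (7/6)·(1 − 8.62/27.42) = 0.800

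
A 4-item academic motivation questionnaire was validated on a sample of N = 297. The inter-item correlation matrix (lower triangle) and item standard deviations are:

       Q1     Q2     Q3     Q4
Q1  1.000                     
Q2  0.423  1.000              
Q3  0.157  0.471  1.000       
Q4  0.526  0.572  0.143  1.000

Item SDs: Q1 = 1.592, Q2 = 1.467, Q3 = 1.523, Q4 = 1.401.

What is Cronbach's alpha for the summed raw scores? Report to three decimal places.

Cronbach's alpha = 0.708

Σσ²ᵢ = 1.592² + 1.467² + 1.523² + 1.401² = 8.9689
Covariances σ_ij = r_ij · s_i · s_j:
  σ(Q1,Q2) = 0.423 × 1.592 × 1.467 = 0.9879
  σ(Q1,Q3) = 0.157 × 1.592 × 1.523 = 0.3807
  σ(Q1,Q4) = 0.526 × 1.592 × 1.401 = 1.1732
  σ(Q2,Q3) = 0.471 × 1.467 × 1.523 = 1.0523
  σ(Q2,Q4) = 0.572 × 1.467 × 1.401 = 1.1756
  σ(Q3,Q4) = 0.143 × 1.523 × 1.401 = 0.3051
σ²_T = Σσ²ᵢ + 2·Σσ_ij = 8.9689 + 2 × 5.0748 = 19.1185
α = (4/3)·(1 − 8.9689/19.1185) = 0.708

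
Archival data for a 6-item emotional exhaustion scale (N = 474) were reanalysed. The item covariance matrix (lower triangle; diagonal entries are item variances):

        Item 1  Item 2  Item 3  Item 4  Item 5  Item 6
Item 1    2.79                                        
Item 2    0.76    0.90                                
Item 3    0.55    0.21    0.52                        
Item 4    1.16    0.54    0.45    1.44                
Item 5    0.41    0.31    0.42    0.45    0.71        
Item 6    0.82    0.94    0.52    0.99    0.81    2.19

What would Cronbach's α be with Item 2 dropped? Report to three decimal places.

Remaining items: Item 1, Item 3, Item 4, Item 5, Item 6 (k = 5).
Σσ²ᵢ = 2.79 + 0.52 + 1.44 + 0.71 + 2.19 = 7.65
Var(T) = 7.65 + 2 × 6.58 = 20.81
α (item deleted) = (5/4)·(1 − 7.65/20.81) = 0.790

α = 0.790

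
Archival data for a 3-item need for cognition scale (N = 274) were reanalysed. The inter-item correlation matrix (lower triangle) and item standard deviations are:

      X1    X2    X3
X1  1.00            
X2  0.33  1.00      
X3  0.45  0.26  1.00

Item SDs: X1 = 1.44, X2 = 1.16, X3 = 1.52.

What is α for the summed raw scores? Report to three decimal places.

Σσ²ᵢ = 1.44² + 1.16² + 1.52² = 5.7296
Covariances σ_ij = r_ij · s_i · s_j:
  σ(X1,X2) = 0.33 × 1.44 × 1.16 = 0.5512
  σ(X1,X3) = 0.45 × 1.44 × 1.52 = 0.9850
  σ(X2,X3) = 0.26 × 1.16 × 1.52 = 0.4584
σ²_T = Σσ²ᵢ + 2·Σσ_ij = 5.7296 + 2 × 1.9946 = 9.7188
α = (3/2)·(1 − 5.7296/9.7188) = 0.616

α = 0.616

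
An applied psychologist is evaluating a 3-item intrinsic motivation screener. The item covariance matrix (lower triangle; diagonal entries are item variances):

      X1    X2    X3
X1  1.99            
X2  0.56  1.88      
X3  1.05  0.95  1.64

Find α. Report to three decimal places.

ΣVar(i) = 1.99 + 1.88 + 1.64 = 5.51
Sum of the distinct covariances = 2.56
total variance = 5.51 + 2 × 2.56 = 10.63
α = (k/(k−1))·(1 − ΣVar(i)/total variance) = (3/2)·(1 − 5.51/10.63) = 0.722

α = 0.722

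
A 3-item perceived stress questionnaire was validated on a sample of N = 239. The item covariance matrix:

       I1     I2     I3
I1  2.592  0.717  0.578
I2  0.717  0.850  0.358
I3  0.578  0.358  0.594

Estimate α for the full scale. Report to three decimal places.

α = 0.675

sum of item variances = 2.592 + 0.850 + 0.594 = 4.036
Σ_{i<j} σ_ij = 1.653
σ²_total = 4.036 + 2 × 1.653 = 7.342
α = (k/(k−1))·(1 − sum of item variances/σ²_total) = (3/2)·(1 − 4.036/7.342) = 0.675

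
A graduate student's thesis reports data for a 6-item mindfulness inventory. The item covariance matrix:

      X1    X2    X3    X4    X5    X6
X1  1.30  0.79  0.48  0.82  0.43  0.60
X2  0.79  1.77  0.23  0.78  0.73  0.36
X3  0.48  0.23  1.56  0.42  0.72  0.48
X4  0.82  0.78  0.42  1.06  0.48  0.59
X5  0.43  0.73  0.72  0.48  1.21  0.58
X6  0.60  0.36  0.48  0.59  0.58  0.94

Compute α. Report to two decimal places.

α = 0.82

Σσ²ᵢ = 1.30 + 1.77 + 1.56 + 1.06 + 1.21 + 0.94 = 7.84
Sum of off-diagonal covariances = 8.49
total variance = 7.84 + 2 × 8.49 = 24.82
α = (k/(k−1))·(1 − Σσ²ᵢ/total variance) = (6/5)·(1 − 7.84/24.82) = 0.82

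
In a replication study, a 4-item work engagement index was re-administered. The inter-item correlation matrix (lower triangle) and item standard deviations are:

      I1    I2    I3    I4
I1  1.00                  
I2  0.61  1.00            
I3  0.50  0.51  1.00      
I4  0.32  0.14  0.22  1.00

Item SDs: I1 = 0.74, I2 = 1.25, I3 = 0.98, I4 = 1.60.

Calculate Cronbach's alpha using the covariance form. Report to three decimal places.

Cronbach's alpha = 0.634

Σσ²ᵢ = 0.74² + 1.25² + 0.98² + 1.60² = 5.6305
Covariances σ_ij = r_ij · s_i · s_j:
  σ(I1,I2) = 0.61 × 0.74 × 1.25 = 0.5642
  σ(I1,I3) = 0.50 × 0.74 × 0.98 = 0.3626
  σ(I1,I4) = 0.32 × 0.74 × 1.60 = 0.3789
  σ(I2,I3) = 0.51 × 1.25 × 0.98 = 0.6247
  σ(I2,I4) = 0.14 × 1.25 × 1.60 = 0.2800
  σ(I3,I4) = 0.22 × 0.98 × 1.60 = 0.3450
σ²_T = Σσ²ᵢ + 2·Σσ_ij = 5.6305 + 2 × 2.5554 = 10.7413
α = (4/3)·(1 − 5.6305/10.7413) = 0.634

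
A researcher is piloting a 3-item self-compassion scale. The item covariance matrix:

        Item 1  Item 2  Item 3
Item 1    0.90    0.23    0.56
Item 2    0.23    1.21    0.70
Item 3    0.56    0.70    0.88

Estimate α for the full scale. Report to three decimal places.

α = 0.749

ΣVar(i) = 0.90 + 1.21 + 0.88 = 2.99
Sum of off-diagonal covariances = 1.49
total variance = 2.99 + 2 × 1.49 = 5.97
α = (k/(k−1))·(1 − ΣVar(i)/total variance) = (3/2)·(1 − 2.99/5.97) = 0.749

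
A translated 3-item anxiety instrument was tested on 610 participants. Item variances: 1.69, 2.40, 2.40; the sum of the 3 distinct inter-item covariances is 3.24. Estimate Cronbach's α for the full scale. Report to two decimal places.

Cronbach's α = 0.75

ΣVar(i) = 1.69 + 2.40 + 2.40 = 6.49
Sum of distinct covariances = 3.24
σ²_T = ΣVar(i) + 2·Σcov = 6.49 + 2 × 3.24 = 12.97
α = (3/2)·(1 − 6.49/12.97) = 0.75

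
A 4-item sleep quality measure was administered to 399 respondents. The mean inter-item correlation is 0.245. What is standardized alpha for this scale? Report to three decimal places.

Standardized α = k·r̄ / (1 + (k−1)·r̄) = 4 × 0.245 / (1 + 3 × 0.245)
  = 0.9800 / 1.7350 = 0.565

α = 0.565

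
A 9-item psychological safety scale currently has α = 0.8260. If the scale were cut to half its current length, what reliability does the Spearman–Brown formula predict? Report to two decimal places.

predicted reliability = 0.70

Length factor m = 1/2
α' = m·α / (1 − (1−m)·α)
   = 1/2 × 0.8260 / (1 − (1 − 1/2) × 0.8260)
   = 0.4130 / 0.5870 = 0.70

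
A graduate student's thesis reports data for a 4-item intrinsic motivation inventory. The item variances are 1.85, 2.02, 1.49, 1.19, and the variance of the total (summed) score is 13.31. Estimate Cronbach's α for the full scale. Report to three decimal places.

Cronbach's α = 0.677

Σσᵢ² = 1.85 + 2.02 + 1.49 + 1.19 = 6.55
α = (k/(k−1))·(1 − Σσᵢ²/σ²_T) = (4/3)·(1 − 6.55/13.31) = 0.677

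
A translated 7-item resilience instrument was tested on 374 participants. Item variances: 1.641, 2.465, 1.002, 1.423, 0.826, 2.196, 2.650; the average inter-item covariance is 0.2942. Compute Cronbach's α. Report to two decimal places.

Σσᵢ² = 1.641 + 2.465 + 1.002 + 1.423 + 0.826 + 2.196 + 2.650 = 12.203
Sum of the 21 distinct covariances = 21 × 0.2942 = 6.1782
total variance = Σσᵢ² + 2·Σcov = 12.203 + 2 × 6.1782 = 24.5594
α = (7/6)·(1 − 12.203/24.5594) = 0.59

α = 0.59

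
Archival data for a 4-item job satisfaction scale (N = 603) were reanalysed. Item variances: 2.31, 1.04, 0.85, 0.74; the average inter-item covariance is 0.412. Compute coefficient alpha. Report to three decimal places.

sum of item variances = 2.31 + 1.04 + 0.85 + 0.74 = 4.94
Sum of the 6 distinct covariances = 6 × 0.412 = 2.472
Var(T) = sum of item variances + 2·Σcov = 4.94 + 2 × 2.472 = 9.884
α = (4/3)·(1 − 4.94/9.884) = 0.667

α = 0.667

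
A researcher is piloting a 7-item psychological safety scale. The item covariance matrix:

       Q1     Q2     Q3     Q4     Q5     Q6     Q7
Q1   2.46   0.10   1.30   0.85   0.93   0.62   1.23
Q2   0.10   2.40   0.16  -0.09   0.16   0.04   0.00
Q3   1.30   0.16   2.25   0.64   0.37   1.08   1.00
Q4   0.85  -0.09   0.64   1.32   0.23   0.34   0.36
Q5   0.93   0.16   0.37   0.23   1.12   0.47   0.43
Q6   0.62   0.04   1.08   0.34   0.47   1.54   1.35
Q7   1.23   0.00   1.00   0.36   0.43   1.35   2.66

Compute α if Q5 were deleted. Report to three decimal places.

α = 0.705

Remaining items: Q1, Q2, Q3, Q4, Q6, Q7 (k = 6).
Σσᵢ² = 2.46 + 2.40 + 2.25 + 1.32 + 1.54 + 2.66 = 12.63
σ²_total = 12.63 + 2 × 8.98 = 30.59
α (item deleted) = (6/5)·(1 − 12.63/30.59) = 0.705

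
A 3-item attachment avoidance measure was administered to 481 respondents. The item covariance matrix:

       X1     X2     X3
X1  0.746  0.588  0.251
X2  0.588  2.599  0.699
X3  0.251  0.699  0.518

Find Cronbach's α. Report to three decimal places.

Cronbach's α = 0.665

ΣVar(i) = 0.746 + 2.599 + 0.518 = 3.863
Sum of off-diagonal covariances = 1.538
Var(T) = 3.863 + 2 × 1.538 = 6.939
α = (k/(k−1))·(1 − ΣVar(i)/Var(T)) = (3/2)·(1 − 3.863/6.939) = 0.665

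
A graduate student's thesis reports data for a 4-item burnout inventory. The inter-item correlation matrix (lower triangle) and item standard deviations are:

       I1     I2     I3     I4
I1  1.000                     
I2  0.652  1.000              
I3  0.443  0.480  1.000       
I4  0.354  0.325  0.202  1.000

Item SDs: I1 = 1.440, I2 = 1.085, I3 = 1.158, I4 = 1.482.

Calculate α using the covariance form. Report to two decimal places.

α = 0.72

Σσ²ᵢ = 1.440² + 1.085² + 1.158² + 1.482² = 6.7881
Covariances σ_ij = r_ij · s_i · s_j:
  σ(I1,I2) = 0.652 × 1.440 × 1.085 = 1.0187
  σ(I1,I3) = 0.443 × 1.440 × 1.158 = 0.7387
  σ(I1,I4) = 0.354 × 1.440 × 1.482 = 0.7555
  σ(I2,I3) = 0.480 × 1.085 × 1.158 = 0.6031
  σ(I2,I4) = 0.325 × 1.085 × 1.482 = 0.5226
  σ(I3,I4) = 0.202 × 1.158 × 1.482 = 0.3467
σ²_T = Σσ²ᵢ + 2·Σσ_ij = 6.7881 + 2 × 3.9853 = 14.7587
α = (4/3)·(1 − 6.7881/14.7587) = 0.72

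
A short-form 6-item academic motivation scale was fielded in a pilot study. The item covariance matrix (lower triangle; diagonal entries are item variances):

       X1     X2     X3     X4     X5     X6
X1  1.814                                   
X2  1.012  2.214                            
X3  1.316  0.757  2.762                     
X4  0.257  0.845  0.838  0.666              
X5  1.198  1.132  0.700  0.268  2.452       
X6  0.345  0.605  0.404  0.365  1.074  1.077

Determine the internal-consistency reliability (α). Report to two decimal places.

α = 0.80

sum of item variances = 1.814 + 2.214 + 2.762 + 0.666 + 2.452 + 1.077 = 10.985
Sum of the distinct covariances = 11.116
total variance = 10.985 + 2 × 11.116 = 33.217
α = (k/(k−1))·(1 − sum of item variances/total variance) = (6/5)·(1 − 10.985/33.217) = 0.80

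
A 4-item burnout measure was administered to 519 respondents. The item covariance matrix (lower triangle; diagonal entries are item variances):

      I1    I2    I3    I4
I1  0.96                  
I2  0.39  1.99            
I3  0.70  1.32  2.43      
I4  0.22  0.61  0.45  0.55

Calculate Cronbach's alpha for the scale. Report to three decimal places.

α = 0.739

sum of item variances = 0.96 + 1.99 + 2.43 + 0.55 = 5.93
Sum of off-diagonal covariances = 3.69
σ²_total = 5.93 + 2 × 3.69 = 13.31
α = (k/(k−1))·(1 − sum of item variances/σ²_total) = (4/3)·(1 − 5.93/13.31) = 0.739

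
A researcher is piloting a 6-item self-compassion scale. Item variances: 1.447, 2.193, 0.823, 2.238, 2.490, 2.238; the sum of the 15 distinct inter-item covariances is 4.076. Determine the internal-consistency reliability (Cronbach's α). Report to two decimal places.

Cronbach's α = 0.50

sum of item variances = 1.447 + 2.193 + 0.823 + 2.238 + 2.490 + 2.238 = 11.429
Sum of distinct covariances = 4.076
σ²_total = sum of item variances + 2·Σcov = 11.429 + 2 × 4.076 = 19.581
α = (6/5)·(1 − 11.429/19.581) = 0.50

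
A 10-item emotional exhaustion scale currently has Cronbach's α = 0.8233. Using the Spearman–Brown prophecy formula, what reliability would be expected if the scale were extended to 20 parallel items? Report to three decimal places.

predicted reliability = 0.903

Length factor m = 20/10 = 2.0000
α' = m·α / (1 + (m−1)·α)
   = 20/10 × 0.8233 / (1 + (20/10 − 1) × 0.8233)
   = 1.6466 / 1.8233 = 0.903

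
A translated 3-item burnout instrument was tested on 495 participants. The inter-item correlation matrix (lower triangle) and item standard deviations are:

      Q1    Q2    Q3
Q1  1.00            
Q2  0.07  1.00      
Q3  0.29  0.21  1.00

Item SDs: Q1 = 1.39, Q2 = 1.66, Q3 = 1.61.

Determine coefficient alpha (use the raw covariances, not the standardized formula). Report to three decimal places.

α = 0.411

Σσ²ᵢ = 1.39² + 1.66² + 1.61² = 7.2798
Covariances σ_ij = r_ij · s_i · s_j:
  σ(Q1,Q2) = 0.07 × 1.39 × 1.66 = 0.1615
  σ(Q1,Q3) = 0.29 × 1.39 × 1.61 = 0.6490
  σ(Q2,Q3) = 0.21 × 1.66 × 1.61 = 0.5612
σ²_T = Σσ²ᵢ + 2·Σσ_ij = 7.2798 + 2 × 1.3717 = 10.0232
α = (3/2)·(1 − 7.2798/10.0232) = 0.411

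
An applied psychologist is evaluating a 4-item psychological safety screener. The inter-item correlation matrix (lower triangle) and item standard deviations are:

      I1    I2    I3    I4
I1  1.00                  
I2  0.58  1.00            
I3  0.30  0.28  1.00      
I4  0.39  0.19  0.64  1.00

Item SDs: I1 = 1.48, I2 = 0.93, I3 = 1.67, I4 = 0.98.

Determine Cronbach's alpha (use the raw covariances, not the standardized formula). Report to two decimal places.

α = 0.70

Σσ²ᵢ = 1.48² + 0.93² + 1.67² + 0.98² = 6.8046
Covariances σ_ij = r_ij · s_i · s_j:
  σ(I1,I2) = 0.58 × 1.48 × 0.93 = 0.7983
  σ(I1,I3) = 0.30 × 1.48 × 1.67 = 0.7415
  σ(I1,I4) = 0.39 × 1.48 × 0.98 = 0.5657
  σ(I2,I3) = 0.28 × 0.93 × 1.67 = 0.4349
  σ(I2,I4) = 0.19 × 0.93 × 0.98 = 0.1732
  σ(I3,I4) = 0.64 × 1.67 × 0.98 = 1.0474
σ²_T = Σσ²ᵢ + 2·Σσ_ij = 6.8046 + 2 × 3.7610 = 14.3266
α = (4/3)·(1 − 6.8046/14.3266) = 0.70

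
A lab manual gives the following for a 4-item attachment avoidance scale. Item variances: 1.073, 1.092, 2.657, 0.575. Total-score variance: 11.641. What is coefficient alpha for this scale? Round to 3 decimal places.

coefficient alpha = 0.715

Σσᵢ² = 1.073 + 1.092 + 2.657 + 0.575 = 5.397
α = (k/(k−1))·(1 − Σσᵢ²/σ²_total) = (4/3)·(1 − 5.397/11.641) = 0.715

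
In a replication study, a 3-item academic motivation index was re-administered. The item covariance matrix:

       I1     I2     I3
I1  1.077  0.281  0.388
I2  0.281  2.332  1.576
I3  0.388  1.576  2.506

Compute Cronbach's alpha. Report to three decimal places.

Σσᵢ² = 1.077 + 2.332 + 2.506 = 5.915
Sum of the distinct covariances = 2.245
Var(T) = 5.915 + 2 × 2.245 = 10.405
α = (k/(k−1))·(1 − Σσᵢ²/Var(T)) = (3/2)·(1 − 5.915/10.405) = 0.647

Cronbach's alpha = 0.647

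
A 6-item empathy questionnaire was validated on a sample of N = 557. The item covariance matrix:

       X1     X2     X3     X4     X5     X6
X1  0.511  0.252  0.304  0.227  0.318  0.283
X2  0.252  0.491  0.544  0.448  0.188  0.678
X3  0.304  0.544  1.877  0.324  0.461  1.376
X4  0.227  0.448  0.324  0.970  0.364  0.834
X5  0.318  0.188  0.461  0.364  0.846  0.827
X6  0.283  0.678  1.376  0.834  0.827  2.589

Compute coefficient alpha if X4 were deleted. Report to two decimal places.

Remaining items: X1, X2, X3, X5, X6 (k = 5).
Σσ²ᵢ = 0.511 + 0.491 + 1.877 + 0.846 + 2.589 = 6.314
Var(T) = 6.314 + 2 × 5.231 = 16.776
α (item deleted) = (5/4)·(1 − 6.314/16.776) = 0.78

α = 0.78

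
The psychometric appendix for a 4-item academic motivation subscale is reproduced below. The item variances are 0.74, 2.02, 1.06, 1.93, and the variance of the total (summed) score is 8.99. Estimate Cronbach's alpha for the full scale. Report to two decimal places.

α = 0.48

Σσᵢ² = 0.74 + 2.02 + 1.06 + 1.93 = 5.75
α = (k/(k−1))·(1 − Σσᵢ²/σ²_T) = (4/3)·(1 − 5.75/8.99) = 0.48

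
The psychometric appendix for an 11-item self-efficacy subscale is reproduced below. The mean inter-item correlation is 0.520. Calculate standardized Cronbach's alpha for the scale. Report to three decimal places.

Standardized α = k·r̄ / (1 + (k−1)·r̄) = 11 × 0.520 / (1 + 10 × 0.520)
  = 5.7200 / 6.2000 = 0.923

α = 0.923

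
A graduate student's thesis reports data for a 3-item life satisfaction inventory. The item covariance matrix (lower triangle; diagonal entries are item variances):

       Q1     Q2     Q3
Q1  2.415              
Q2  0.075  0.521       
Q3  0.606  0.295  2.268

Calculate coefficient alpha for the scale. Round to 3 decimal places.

coefficient alpha = 0.409

sum of item variances = 2.415 + 0.521 + 2.268 = 5.204
Sum of the distinct covariances = 0.976
σ²_total = 5.204 + 2 × 0.976 = 7.156
α = (k/(k−1))·(1 − sum of item variances/σ²_total) = (3/2)·(1 − 5.204/7.156) = 0.409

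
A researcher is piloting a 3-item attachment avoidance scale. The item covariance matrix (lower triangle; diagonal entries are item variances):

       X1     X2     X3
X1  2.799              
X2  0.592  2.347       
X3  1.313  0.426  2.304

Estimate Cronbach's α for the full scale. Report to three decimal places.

Σσ²ᵢ = 2.799 + 2.347 + 2.304 = 7.450
Sum of off-diagonal covariances = 2.331
total variance = 7.450 + 2 × 2.331 = 12.112
α = (k/(k−1))·(1 − Σσ²ᵢ/total variance) = (3/2)·(1 − 7.450/12.112) = 0.577

Cronbach's α = 0.577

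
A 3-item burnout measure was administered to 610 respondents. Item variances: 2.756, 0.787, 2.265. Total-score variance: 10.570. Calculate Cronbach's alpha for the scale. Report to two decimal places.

α = 0.68

Σσ²ᵢ = 2.756 + 0.787 + 2.265 = 5.808
α = (k/(k−1))·(1 − Σσ²ᵢ/Var(T)) = (3/2)·(1 − 5.808/10.570) = 0.68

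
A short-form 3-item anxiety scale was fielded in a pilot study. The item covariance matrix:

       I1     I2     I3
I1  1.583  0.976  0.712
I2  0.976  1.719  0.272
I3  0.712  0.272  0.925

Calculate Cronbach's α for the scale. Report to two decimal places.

Σσ²ᵢ = 1.583 + 1.719 + 0.925 = 4.227
Sum of the distinct covariances = 1.960
σ²_total = 4.227 + 2 × 1.960 = 8.147
α = (k/(k−1))·(1 − Σσ²ᵢ/σ²_total) = (3/2)·(1 − 4.227/8.147) = 0.72

Cronbach's α = 0.72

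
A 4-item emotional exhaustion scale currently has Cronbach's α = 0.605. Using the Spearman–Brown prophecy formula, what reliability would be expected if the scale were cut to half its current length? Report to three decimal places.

predicted reliability = 0.434

Length factor m = 1/2
α' = m·α / (1 − (1−m)·α)
   = 1/2 × 0.605 / (1 − (1 − 1/2) × 0.605)
   = 0.3025 / 0.6975 = 0.434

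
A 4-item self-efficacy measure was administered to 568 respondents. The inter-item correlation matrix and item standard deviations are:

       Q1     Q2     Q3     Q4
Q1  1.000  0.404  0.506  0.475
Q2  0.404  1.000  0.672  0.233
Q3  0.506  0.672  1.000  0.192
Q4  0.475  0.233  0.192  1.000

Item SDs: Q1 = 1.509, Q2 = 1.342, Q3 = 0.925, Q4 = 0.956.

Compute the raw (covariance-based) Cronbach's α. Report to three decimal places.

Σσ²ᵢ = 1.509² + 1.342² + 0.925² + 0.956² = 5.8476
Covariances σ_ij = r_ij · s_i · s_j:
  σ(Q1,Q2) = 0.404 × 1.509 × 1.342 = 0.8181
  σ(Q1,Q3) = 0.506 × 1.509 × 0.925 = 0.7063
  σ(Q1,Q4) = 0.475 × 1.509 × 0.956 = 0.6852
  σ(Q2,Q3) = 0.672 × 1.342 × 0.925 = 0.8342
  σ(Q2,Q4) = 0.233 × 1.342 × 0.956 = 0.2989
  σ(Q3,Q4) = 0.192 × 0.925 × 0.956 = 0.1698
σ²_T = Σσ²ᵢ + 2·Σσ_ij = 5.8476 + 2 × 3.5125 = 12.8726
α = (4/3)·(1 − 5.8476/12.8726) = 0.728

Cronbach's α = 0.728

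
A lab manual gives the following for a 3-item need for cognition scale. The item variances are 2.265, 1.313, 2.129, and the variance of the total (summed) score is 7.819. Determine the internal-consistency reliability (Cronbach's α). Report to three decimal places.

Cronbach's α = 0.405

Σσ²ᵢ = 2.265 + 1.313 + 2.129 = 5.707
α = (k/(k−1))·(1 − Σσ²ᵢ/σ²_total) = (3/2)·(1 − 5.707/7.819) = 0.405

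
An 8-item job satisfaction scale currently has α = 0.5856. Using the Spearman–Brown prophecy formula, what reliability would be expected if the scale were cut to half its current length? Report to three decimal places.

predicted reliability = 0.414

Length factor m = 1/2
α' = m·α / (1 − (1−m)·α)
   = 1/2 × 0.5856 / (1 − (1 − 1/2) × 0.5856)
   = 0.2928 / 0.7072 = 0.414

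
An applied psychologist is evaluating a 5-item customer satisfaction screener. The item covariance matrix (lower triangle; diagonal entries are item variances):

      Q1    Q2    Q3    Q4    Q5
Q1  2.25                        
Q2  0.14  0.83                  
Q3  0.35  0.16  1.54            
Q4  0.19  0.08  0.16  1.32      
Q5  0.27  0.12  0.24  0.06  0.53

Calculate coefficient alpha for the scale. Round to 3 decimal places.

coefficient alpha = 0.442

Σσ²ᵢ = 2.25 + 0.83 + 1.54 + 1.32 + 0.53 = 6.47
Σ_{i<j} σ_ij = 1.77
Var(T) = 6.47 + 2 × 1.77 = 10.01
α = (k/(k−1))·(1 − Σσ²ᵢ/Var(T)) = (5/4)·(1 − 6.47/10.01) = 0.442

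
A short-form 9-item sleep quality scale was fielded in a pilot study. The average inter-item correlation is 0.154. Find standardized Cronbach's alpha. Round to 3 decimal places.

standardized Cronbach's alpha = 0.621

Standardized α = k·r̄ / (1 + (k−1)·r̄) = 9 × 0.154 / (1 + 8 × 0.154)
  = 1.3860 / 2.2320 = 0.621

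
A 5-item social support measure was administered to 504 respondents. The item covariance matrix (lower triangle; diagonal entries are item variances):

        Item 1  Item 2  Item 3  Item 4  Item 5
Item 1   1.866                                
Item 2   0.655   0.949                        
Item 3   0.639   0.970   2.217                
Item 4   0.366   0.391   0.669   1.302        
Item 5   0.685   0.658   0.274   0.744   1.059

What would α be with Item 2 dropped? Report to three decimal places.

Remaining items: Item 1, Item 3, Item 4, Item 5 (k = 4).
Σσᵢ² = 1.866 + 2.217 + 1.302 + 1.059 = 6.444
Var(T) = 6.444 + 2 × 3.377 = 13.198
α (item deleted) = (4/3)·(1 − 6.444/13.198) = 0.682

α = 0.682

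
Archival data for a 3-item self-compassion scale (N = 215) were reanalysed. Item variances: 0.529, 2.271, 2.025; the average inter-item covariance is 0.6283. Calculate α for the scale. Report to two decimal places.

Σσ²ᵢ = 0.529 + 2.271 + 2.025 = 4.825
Sum of the 3 distinct covariances = 3 × 0.6283 = 1.8849
Var(T) = Σσ²ᵢ + 2·Σcov = 4.825 + 2 × 1.8849 = 8.5948
α = (3/2)·(1 − 4.825/8.5948) = 0.66

α = 0.66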